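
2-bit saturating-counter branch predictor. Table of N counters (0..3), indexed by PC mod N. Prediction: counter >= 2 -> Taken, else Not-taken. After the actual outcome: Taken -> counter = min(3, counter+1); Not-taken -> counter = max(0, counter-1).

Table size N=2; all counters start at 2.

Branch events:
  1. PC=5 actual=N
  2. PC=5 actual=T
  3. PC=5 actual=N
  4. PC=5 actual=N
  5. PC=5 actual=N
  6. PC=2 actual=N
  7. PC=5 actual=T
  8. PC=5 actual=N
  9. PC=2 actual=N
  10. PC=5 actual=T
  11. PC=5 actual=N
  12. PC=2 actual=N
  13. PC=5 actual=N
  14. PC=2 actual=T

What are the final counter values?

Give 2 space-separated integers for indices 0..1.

Ev 1: PC=5 idx=1 pred=T actual=N -> ctr[1]=1
Ev 2: PC=5 idx=1 pred=N actual=T -> ctr[1]=2
Ev 3: PC=5 idx=1 pred=T actual=N -> ctr[1]=1
Ev 4: PC=5 idx=1 pred=N actual=N -> ctr[1]=0
Ev 5: PC=5 idx=1 pred=N actual=N -> ctr[1]=0
Ev 6: PC=2 idx=0 pred=T actual=N -> ctr[0]=1
Ev 7: PC=5 idx=1 pred=N actual=T -> ctr[1]=1
Ev 8: PC=5 idx=1 pred=N actual=N -> ctr[1]=0
Ev 9: PC=2 idx=0 pred=N actual=N -> ctr[0]=0
Ev 10: PC=5 idx=1 pred=N actual=T -> ctr[1]=1
Ev 11: PC=5 idx=1 pred=N actual=N -> ctr[1]=0
Ev 12: PC=2 idx=0 pred=N actual=N -> ctr[0]=0
Ev 13: PC=5 idx=1 pred=N actual=N -> ctr[1]=0
Ev 14: PC=2 idx=0 pred=N actual=T -> ctr[0]=1

Answer: 1 0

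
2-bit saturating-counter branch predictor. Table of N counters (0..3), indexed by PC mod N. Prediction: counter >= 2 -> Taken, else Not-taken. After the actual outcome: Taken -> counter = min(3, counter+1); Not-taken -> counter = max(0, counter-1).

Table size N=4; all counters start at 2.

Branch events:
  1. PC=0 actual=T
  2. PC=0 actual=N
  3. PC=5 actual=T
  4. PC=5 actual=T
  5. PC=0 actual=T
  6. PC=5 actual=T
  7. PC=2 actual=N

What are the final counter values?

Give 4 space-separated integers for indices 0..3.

Ev 1: PC=0 idx=0 pred=T actual=T -> ctr[0]=3
Ev 2: PC=0 idx=0 pred=T actual=N -> ctr[0]=2
Ev 3: PC=5 idx=1 pred=T actual=T -> ctr[1]=3
Ev 4: PC=5 idx=1 pred=T actual=T -> ctr[1]=3
Ev 5: PC=0 idx=0 pred=T actual=T -> ctr[0]=3
Ev 6: PC=5 idx=1 pred=T actual=T -> ctr[1]=3
Ev 7: PC=2 idx=2 pred=T actual=N -> ctr[2]=1

Answer: 3 3 1 2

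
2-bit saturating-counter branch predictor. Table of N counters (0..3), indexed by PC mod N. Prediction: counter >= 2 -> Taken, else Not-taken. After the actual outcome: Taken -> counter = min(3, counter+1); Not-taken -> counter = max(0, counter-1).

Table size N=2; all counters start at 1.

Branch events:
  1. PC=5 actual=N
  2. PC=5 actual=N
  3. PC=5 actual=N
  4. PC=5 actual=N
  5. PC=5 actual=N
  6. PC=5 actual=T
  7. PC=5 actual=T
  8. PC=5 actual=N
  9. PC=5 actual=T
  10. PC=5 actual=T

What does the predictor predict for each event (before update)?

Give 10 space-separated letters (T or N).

Answer: N N N N N N N T N T

Derivation:
Ev 1: PC=5 idx=1 pred=N actual=N -> ctr[1]=0
Ev 2: PC=5 idx=1 pred=N actual=N -> ctr[1]=0
Ev 3: PC=5 idx=1 pred=N actual=N -> ctr[1]=0
Ev 4: PC=5 idx=1 pred=N actual=N -> ctr[1]=0
Ev 5: PC=5 idx=1 pred=N actual=N -> ctr[1]=0
Ev 6: PC=5 idx=1 pred=N actual=T -> ctr[1]=1
Ev 7: PC=5 idx=1 pred=N actual=T -> ctr[1]=2
Ev 8: PC=5 idx=1 pred=T actual=N -> ctr[1]=1
Ev 9: PC=5 idx=1 pred=N actual=T -> ctr[1]=2
Ev 10: PC=5 idx=1 pred=T actual=T -> ctr[1]=3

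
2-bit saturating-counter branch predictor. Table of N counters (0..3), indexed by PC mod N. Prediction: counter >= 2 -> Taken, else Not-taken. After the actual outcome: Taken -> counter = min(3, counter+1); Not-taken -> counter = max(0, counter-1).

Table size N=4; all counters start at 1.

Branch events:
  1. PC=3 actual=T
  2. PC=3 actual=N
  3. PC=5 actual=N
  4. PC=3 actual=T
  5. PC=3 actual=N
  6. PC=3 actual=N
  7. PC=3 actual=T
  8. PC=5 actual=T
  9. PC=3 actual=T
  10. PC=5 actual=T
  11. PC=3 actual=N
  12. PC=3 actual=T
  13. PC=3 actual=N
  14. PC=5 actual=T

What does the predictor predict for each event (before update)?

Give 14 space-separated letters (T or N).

Ev 1: PC=3 idx=3 pred=N actual=T -> ctr[3]=2
Ev 2: PC=3 idx=3 pred=T actual=N -> ctr[3]=1
Ev 3: PC=5 idx=1 pred=N actual=N -> ctr[1]=0
Ev 4: PC=3 idx=3 pred=N actual=T -> ctr[3]=2
Ev 5: PC=3 idx=3 pred=T actual=N -> ctr[3]=1
Ev 6: PC=3 idx=3 pred=N actual=N -> ctr[3]=0
Ev 7: PC=3 idx=3 pred=N actual=T -> ctr[3]=1
Ev 8: PC=5 idx=1 pred=N actual=T -> ctr[1]=1
Ev 9: PC=3 idx=3 pred=N actual=T -> ctr[3]=2
Ev 10: PC=5 idx=1 pred=N actual=T -> ctr[1]=2
Ev 11: PC=3 idx=3 pred=T actual=N -> ctr[3]=1
Ev 12: PC=3 idx=3 pred=N actual=T -> ctr[3]=2
Ev 13: PC=3 idx=3 pred=T actual=N -> ctr[3]=1
Ev 14: PC=5 idx=1 pred=T actual=T -> ctr[1]=3

Answer: N T N N T N N N N N T N T T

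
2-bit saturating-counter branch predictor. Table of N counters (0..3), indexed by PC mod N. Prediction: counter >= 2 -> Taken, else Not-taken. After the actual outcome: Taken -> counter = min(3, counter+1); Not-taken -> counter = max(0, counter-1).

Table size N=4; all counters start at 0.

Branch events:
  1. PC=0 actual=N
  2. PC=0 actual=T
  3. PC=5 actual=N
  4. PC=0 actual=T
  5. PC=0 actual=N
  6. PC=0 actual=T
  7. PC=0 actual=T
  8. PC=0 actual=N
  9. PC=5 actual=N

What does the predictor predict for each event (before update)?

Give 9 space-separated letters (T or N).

Ev 1: PC=0 idx=0 pred=N actual=N -> ctr[0]=0
Ev 2: PC=0 idx=0 pred=N actual=T -> ctr[0]=1
Ev 3: PC=5 idx=1 pred=N actual=N -> ctr[1]=0
Ev 4: PC=0 idx=0 pred=N actual=T -> ctr[0]=2
Ev 5: PC=0 idx=0 pred=T actual=N -> ctr[0]=1
Ev 6: PC=0 idx=0 pred=N actual=T -> ctr[0]=2
Ev 7: PC=0 idx=0 pred=T actual=T -> ctr[0]=3
Ev 8: PC=0 idx=0 pred=T actual=N -> ctr[0]=2
Ev 9: PC=5 idx=1 pred=N actual=N -> ctr[1]=0

Answer: N N N N T N T T N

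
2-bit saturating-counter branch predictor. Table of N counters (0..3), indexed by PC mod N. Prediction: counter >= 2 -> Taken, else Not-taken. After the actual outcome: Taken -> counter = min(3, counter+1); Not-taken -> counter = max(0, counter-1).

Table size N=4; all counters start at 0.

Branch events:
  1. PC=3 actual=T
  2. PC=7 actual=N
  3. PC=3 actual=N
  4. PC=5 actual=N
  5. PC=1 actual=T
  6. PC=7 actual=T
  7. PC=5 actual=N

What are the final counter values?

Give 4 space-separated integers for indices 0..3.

Answer: 0 0 0 1

Derivation:
Ev 1: PC=3 idx=3 pred=N actual=T -> ctr[3]=1
Ev 2: PC=7 idx=3 pred=N actual=N -> ctr[3]=0
Ev 3: PC=3 idx=3 pred=N actual=N -> ctr[3]=0
Ev 4: PC=5 idx=1 pred=N actual=N -> ctr[1]=0
Ev 5: PC=1 idx=1 pred=N actual=T -> ctr[1]=1
Ev 6: PC=7 idx=3 pred=N actual=T -> ctr[3]=1
Ev 7: PC=5 idx=1 pred=N actual=N -> ctr[1]=0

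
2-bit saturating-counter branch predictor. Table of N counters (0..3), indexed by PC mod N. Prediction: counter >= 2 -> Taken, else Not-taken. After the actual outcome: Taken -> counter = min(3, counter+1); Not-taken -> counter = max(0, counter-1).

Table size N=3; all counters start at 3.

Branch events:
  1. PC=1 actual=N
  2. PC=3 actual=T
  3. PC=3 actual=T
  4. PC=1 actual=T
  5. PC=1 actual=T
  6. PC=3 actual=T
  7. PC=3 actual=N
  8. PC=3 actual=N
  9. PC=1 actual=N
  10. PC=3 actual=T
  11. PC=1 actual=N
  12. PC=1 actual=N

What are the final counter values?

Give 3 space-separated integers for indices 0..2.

Ev 1: PC=1 idx=1 pred=T actual=N -> ctr[1]=2
Ev 2: PC=3 idx=0 pred=T actual=T -> ctr[0]=3
Ev 3: PC=3 idx=0 pred=T actual=T -> ctr[0]=3
Ev 4: PC=1 idx=1 pred=T actual=T -> ctr[1]=3
Ev 5: PC=1 idx=1 pred=T actual=T -> ctr[1]=3
Ev 6: PC=3 idx=0 pred=T actual=T -> ctr[0]=3
Ev 7: PC=3 idx=0 pred=T actual=N -> ctr[0]=2
Ev 8: PC=3 idx=0 pred=T actual=N -> ctr[0]=1
Ev 9: PC=1 idx=1 pred=T actual=N -> ctr[1]=2
Ev 10: PC=3 idx=0 pred=N actual=T -> ctr[0]=2
Ev 11: PC=1 idx=1 pred=T actual=N -> ctr[1]=1
Ev 12: PC=1 idx=1 pred=N actual=N -> ctr[1]=0

Answer: 2 0 3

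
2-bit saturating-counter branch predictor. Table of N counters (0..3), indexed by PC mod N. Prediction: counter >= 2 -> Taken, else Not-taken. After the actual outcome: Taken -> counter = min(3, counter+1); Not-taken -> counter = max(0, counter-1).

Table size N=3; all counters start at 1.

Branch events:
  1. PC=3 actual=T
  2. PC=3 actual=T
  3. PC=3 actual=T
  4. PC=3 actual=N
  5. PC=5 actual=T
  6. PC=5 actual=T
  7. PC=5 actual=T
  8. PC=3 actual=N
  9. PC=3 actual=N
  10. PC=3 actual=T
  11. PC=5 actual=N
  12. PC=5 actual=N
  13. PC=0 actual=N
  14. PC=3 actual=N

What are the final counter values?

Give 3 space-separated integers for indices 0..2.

Answer: 0 1 1

Derivation:
Ev 1: PC=3 idx=0 pred=N actual=T -> ctr[0]=2
Ev 2: PC=3 idx=0 pred=T actual=T -> ctr[0]=3
Ev 3: PC=3 idx=0 pred=T actual=T -> ctr[0]=3
Ev 4: PC=3 idx=0 pred=T actual=N -> ctr[0]=2
Ev 5: PC=5 idx=2 pred=N actual=T -> ctr[2]=2
Ev 6: PC=5 idx=2 pred=T actual=T -> ctr[2]=3
Ev 7: PC=5 idx=2 pred=T actual=T -> ctr[2]=3
Ev 8: PC=3 idx=0 pred=T actual=N -> ctr[0]=1
Ev 9: PC=3 idx=0 pred=N actual=N -> ctr[0]=0
Ev 10: PC=3 idx=0 pred=N actual=T -> ctr[0]=1
Ev 11: PC=5 idx=2 pred=T actual=N -> ctr[2]=2
Ev 12: PC=5 idx=2 pred=T actual=N -> ctr[2]=1
Ev 13: PC=0 idx=0 pred=N actual=N -> ctr[0]=0
Ev 14: PC=3 idx=0 pred=N actual=N -> ctr[0]=0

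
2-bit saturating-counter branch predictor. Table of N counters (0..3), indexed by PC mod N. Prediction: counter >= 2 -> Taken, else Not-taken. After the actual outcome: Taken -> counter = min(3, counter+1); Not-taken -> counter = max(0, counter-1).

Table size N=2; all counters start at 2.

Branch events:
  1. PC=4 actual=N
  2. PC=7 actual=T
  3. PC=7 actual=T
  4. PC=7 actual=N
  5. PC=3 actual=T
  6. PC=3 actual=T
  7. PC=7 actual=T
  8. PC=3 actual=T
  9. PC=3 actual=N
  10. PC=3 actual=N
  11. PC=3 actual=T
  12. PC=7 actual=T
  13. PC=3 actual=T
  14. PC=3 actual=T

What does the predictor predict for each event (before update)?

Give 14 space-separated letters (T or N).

Ev 1: PC=4 idx=0 pred=T actual=N -> ctr[0]=1
Ev 2: PC=7 idx=1 pred=T actual=T -> ctr[1]=3
Ev 3: PC=7 idx=1 pred=T actual=T -> ctr[1]=3
Ev 4: PC=7 idx=1 pred=T actual=N -> ctr[1]=2
Ev 5: PC=3 idx=1 pred=T actual=T -> ctr[1]=3
Ev 6: PC=3 idx=1 pred=T actual=T -> ctr[1]=3
Ev 7: PC=7 idx=1 pred=T actual=T -> ctr[1]=3
Ev 8: PC=3 idx=1 pred=T actual=T -> ctr[1]=3
Ev 9: PC=3 idx=1 pred=T actual=N -> ctr[1]=2
Ev 10: PC=3 idx=1 pred=T actual=N -> ctr[1]=1
Ev 11: PC=3 idx=1 pred=N actual=T -> ctr[1]=2
Ev 12: PC=7 idx=1 pred=T actual=T -> ctr[1]=3
Ev 13: PC=3 idx=1 pred=T actual=T -> ctr[1]=3
Ev 14: PC=3 idx=1 pred=T actual=T -> ctr[1]=3

Answer: T T T T T T T T T T N T T T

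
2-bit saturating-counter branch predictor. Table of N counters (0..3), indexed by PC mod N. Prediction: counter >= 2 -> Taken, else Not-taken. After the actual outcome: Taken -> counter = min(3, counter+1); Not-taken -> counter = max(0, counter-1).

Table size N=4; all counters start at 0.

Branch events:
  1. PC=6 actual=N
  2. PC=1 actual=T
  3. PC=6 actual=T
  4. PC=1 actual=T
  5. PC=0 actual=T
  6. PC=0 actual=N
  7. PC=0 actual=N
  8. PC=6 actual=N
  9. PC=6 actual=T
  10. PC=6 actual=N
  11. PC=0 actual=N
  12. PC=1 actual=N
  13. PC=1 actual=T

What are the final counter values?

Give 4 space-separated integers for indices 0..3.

Answer: 0 2 0 0

Derivation:
Ev 1: PC=6 idx=2 pred=N actual=N -> ctr[2]=0
Ev 2: PC=1 idx=1 pred=N actual=T -> ctr[1]=1
Ev 3: PC=6 idx=2 pred=N actual=T -> ctr[2]=1
Ev 4: PC=1 idx=1 pred=N actual=T -> ctr[1]=2
Ev 5: PC=0 idx=0 pred=N actual=T -> ctr[0]=1
Ev 6: PC=0 idx=0 pred=N actual=N -> ctr[0]=0
Ev 7: PC=0 idx=0 pred=N actual=N -> ctr[0]=0
Ev 8: PC=6 idx=2 pred=N actual=N -> ctr[2]=0
Ev 9: PC=6 idx=2 pred=N actual=T -> ctr[2]=1
Ev 10: PC=6 idx=2 pred=N actual=N -> ctr[2]=0
Ev 11: PC=0 idx=0 pred=N actual=N -> ctr[0]=0
Ev 12: PC=1 idx=1 pred=T actual=N -> ctr[1]=1
Ev 13: PC=1 idx=1 pred=N actual=T -> ctr[1]=2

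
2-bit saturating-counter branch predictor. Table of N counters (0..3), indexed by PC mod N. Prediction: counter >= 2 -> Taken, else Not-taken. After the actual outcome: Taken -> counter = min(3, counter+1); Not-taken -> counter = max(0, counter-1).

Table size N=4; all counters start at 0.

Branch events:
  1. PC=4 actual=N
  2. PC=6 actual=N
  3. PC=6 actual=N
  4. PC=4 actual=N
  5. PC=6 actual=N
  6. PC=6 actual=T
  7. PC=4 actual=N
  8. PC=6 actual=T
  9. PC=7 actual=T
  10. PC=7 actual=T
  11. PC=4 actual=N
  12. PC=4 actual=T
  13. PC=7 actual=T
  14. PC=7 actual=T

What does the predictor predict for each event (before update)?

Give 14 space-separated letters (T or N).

Ev 1: PC=4 idx=0 pred=N actual=N -> ctr[0]=0
Ev 2: PC=6 idx=2 pred=N actual=N -> ctr[2]=0
Ev 3: PC=6 idx=2 pred=N actual=N -> ctr[2]=0
Ev 4: PC=4 idx=0 pred=N actual=N -> ctr[0]=0
Ev 5: PC=6 idx=2 pred=N actual=N -> ctr[2]=0
Ev 6: PC=6 idx=2 pred=N actual=T -> ctr[2]=1
Ev 7: PC=4 idx=0 pred=N actual=N -> ctr[0]=0
Ev 8: PC=6 idx=2 pred=N actual=T -> ctr[2]=2
Ev 9: PC=7 idx=3 pred=N actual=T -> ctr[3]=1
Ev 10: PC=7 idx=3 pred=N actual=T -> ctr[3]=2
Ev 11: PC=4 idx=0 pred=N actual=N -> ctr[0]=0
Ev 12: PC=4 idx=0 pred=N actual=T -> ctr[0]=1
Ev 13: PC=7 idx=3 pred=T actual=T -> ctr[3]=3
Ev 14: PC=7 idx=3 pred=T actual=T -> ctr[3]=3

Answer: N N N N N N N N N N N N T T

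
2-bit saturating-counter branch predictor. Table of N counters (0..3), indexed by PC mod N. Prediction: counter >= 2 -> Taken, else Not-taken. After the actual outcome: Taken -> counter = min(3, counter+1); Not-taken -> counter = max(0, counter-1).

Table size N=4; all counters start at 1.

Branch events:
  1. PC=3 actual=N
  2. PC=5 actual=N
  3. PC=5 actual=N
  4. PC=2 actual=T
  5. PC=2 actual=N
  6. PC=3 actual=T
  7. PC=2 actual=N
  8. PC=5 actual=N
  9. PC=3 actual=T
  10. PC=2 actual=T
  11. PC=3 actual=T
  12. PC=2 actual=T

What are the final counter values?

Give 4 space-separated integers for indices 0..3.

Answer: 1 0 2 3

Derivation:
Ev 1: PC=3 idx=3 pred=N actual=N -> ctr[3]=0
Ev 2: PC=5 idx=1 pred=N actual=N -> ctr[1]=0
Ev 3: PC=5 idx=1 pred=N actual=N -> ctr[1]=0
Ev 4: PC=2 idx=2 pred=N actual=T -> ctr[2]=2
Ev 5: PC=2 idx=2 pred=T actual=N -> ctr[2]=1
Ev 6: PC=3 idx=3 pred=N actual=T -> ctr[3]=1
Ev 7: PC=2 idx=2 pred=N actual=N -> ctr[2]=0
Ev 8: PC=5 idx=1 pred=N actual=N -> ctr[1]=0
Ev 9: PC=3 idx=3 pred=N actual=T -> ctr[3]=2
Ev 10: PC=2 idx=2 pred=N actual=T -> ctr[2]=1
Ev 11: PC=3 idx=3 pred=T actual=T -> ctr[3]=3
Ev 12: PC=2 idx=2 pred=N actual=T -> ctr[2]=2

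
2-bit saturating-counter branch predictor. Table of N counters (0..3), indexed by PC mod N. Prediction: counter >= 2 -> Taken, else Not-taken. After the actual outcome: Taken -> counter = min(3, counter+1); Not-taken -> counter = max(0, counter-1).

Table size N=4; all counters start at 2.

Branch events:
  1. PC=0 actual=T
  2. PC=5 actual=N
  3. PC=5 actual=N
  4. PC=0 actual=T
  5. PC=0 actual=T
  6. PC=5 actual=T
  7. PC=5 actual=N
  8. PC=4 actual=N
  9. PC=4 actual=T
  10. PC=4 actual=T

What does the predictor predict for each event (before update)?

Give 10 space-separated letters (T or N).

Answer: T T N T T N N T T T

Derivation:
Ev 1: PC=0 idx=0 pred=T actual=T -> ctr[0]=3
Ev 2: PC=5 idx=1 pred=T actual=N -> ctr[1]=1
Ev 3: PC=5 idx=1 pred=N actual=N -> ctr[1]=0
Ev 4: PC=0 idx=0 pred=T actual=T -> ctr[0]=3
Ev 5: PC=0 idx=0 pred=T actual=T -> ctr[0]=3
Ev 6: PC=5 idx=1 pred=N actual=T -> ctr[1]=1
Ev 7: PC=5 idx=1 pred=N actual=N -> ctr[1]=0
Ev 8: PC=4 idx=0 pred=T actual=N -> ctr[0]=2
Ev 9: PC=4 idx=0 pred=T actual=T -> ctr[0]=3
Ev 10: PC=4 idx=0 pred=T actual=T -> ctr[0]=3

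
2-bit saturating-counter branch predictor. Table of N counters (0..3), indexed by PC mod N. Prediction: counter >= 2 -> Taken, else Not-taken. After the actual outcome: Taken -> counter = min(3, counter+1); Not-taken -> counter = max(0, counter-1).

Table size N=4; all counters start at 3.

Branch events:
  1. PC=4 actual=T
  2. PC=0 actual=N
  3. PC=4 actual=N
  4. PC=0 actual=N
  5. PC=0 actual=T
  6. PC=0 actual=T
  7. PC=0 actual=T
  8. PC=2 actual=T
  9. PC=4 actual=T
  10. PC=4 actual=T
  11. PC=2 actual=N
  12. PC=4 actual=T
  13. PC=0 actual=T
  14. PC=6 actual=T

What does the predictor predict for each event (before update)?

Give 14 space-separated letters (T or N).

Answer: T T T N N N T T T T T T T T

Derivation:
Ev 1: PC=4 idx=0 pred=T actual=T -> ctr[0]=3
Ev 2: PC=0 idx=0 pred=T actual=N -> ctr[0]=2
Ev 3: PC=4 idx=0 pred=T actual=N -> ctr[0]=1
Ev 4: PC=0 idx=0 pred=N actual=N -> ctr[0]=0
Ev 5: PC=0 idx=0 pred=N actual=T -> ctr[0]=1
Ev 6: PC=0 idx=0 pred=N actual=T -> ctr[0]=2
Ev 7: PC=0 idx=0 pred=T actual=T -> ctr[0]=3
Ev 8: PC=2 idx=2 pred=T actual=T -> ctr[2]=3
Ev 9: PC=4 idx=0 pred=T actual=T -> ctr[0]=3
Ev 10: PC=4 idx=0 pred=T actual=T -> ctr[0]=3
Ev 11: PC=2 idx=2 pred=T actual=N -> ctr[2]=2
Ev 12: PC=4 idx=0 pred=T actual=T -> ctr[0]=3
Ev 13: PC=0 idx=0 pred=T actual=T -> ctr[0]=3
Ev 14: PC=6 idx=2 pred=T actual=T -> ctr[2]=3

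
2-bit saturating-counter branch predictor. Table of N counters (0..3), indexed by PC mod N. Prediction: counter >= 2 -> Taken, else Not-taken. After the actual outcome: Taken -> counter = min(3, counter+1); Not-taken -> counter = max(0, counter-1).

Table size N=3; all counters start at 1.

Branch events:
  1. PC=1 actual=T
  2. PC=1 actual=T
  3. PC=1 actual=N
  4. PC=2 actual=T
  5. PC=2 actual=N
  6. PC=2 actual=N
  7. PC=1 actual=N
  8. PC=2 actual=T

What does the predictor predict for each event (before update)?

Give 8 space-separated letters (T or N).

Ev 1: PC=1 idx=1 pred=N actual=T -> ctr[1]=2
Ev 2: PC=1 idx=1 pred=T actual=T -> ctr[1]=3
Ev 3: PC=1 idx=1 pred=T actual=N -> ctr[1]=2
Ev 4: PC=2 idx=2 pred=N actual=T -> ctr[2]=2
Ev 5: PC=2 idx=2 pred=T actual=N -> ctr[2]=1
Ev 6: PC=2 idx=2 pred=N actual=N -> ctr[2]=0
Ev 7: PC=1 idx=1 pred=T actual=N -> ctr[1]=1
Ev 8: PC=2 idx=2 pred=N actual=T -> ctr[2]=1

Answer: N T T N T N T N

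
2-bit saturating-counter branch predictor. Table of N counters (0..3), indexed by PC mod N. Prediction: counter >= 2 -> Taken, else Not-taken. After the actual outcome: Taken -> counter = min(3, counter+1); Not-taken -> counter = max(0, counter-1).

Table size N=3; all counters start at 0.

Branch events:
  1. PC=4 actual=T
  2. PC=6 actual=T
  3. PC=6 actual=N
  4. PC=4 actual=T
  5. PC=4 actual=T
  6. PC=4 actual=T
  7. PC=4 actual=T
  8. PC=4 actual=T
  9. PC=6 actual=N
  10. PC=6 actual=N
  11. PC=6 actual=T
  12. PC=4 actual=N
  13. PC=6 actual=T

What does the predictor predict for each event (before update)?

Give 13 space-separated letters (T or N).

Answer: N N N N T T T T N N N T N

Derivation:
Ev 1: PC=4 idx=1 pred=N actual=T -> ctr[1]=1
Ev 2: PC=6 idx=0 pred=N actual=T -> ctr[0]=1
Ev 3: PC=6 idx=0 pred=N actual=N -> ctr[0]=0
Ev 4: PC=4 idx=1 pred=N actual=T -> ctr[1]=2
Ev 5: PC=4 idx=1 pred=T actual=T -> ctr[1]=3
Ev 6: PC=4 idx=1 pred=T actual=T -> ctr[1]=3
Ev 7: PC=4 idx=1 pred=T actual=T -> ctr[1]=3
Ev 8: PC=4 idx=1 pred=T actual=T -> ctr[1]=3
Ev 9: PC=6 idx=0 pred=N actual=N -> ctr[0]=0
Ev 10: PC=6 idx=0 pred=N actual=N -> ctr[0]=0
Ev 11: PC=6 idx=0 pred=N actual=T -> ctr[0]=1
Ev 12: PC=4 idx=1 pred=T actual=N -> ctr[1]=2
Ev 13: PC=6 idx=0 pred=N actual=T -> ctr[0]=2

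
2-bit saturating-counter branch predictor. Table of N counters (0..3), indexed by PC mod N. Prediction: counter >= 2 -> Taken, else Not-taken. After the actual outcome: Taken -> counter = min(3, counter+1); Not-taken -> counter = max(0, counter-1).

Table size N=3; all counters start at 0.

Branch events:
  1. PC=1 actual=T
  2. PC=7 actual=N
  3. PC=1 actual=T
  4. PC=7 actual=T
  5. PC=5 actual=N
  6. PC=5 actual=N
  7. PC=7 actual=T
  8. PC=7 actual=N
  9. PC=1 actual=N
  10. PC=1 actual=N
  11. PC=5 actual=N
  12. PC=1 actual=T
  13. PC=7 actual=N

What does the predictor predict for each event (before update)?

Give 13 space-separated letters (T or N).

Answer: N N N N N N T T T N N N N

Derivation:
Ev 1: PC=1 idx=1 pred=N actual=T -> ctr[1]=1
Ev 2: PC=7 idx=1 pred=N actual=N -> ctr[1]=0
Ev 3: PC=1 idx=1 pred=N actual=T -> ctr[1]=1
Ev 4: PC=7 idx=1 pred=N actual=T -> ctr[1]=2
Ev 5: PC=5 idx=2 pred=N actual=N -> ctr[2]=0
Ev 6: PC=5 idx=2 pred=N actual=N -> ctr[2]=0
Ev 7: PC=7 idx=1 pred=T actual=T -> ctr[1]=3
Ev 8: PC=7 idx=1 pred=T actual=N -> ctr[1]=2
Ev 9: PC=1 idx=1 pred=T actual=N -> ctr[1]=1
Ev 10: PC=1 idx=1 pred=N actual=N -> ctr[1]=0
Ev 11: PC=5 idx=2 pred=N actual=N -> ctr[2]=0
Ev 12: PC=1 idx=1 pred=N actual=T -> ctr[1]=1
Ev 13: PC=7 idx=1 pred=N actual=N -> ctr[1]=0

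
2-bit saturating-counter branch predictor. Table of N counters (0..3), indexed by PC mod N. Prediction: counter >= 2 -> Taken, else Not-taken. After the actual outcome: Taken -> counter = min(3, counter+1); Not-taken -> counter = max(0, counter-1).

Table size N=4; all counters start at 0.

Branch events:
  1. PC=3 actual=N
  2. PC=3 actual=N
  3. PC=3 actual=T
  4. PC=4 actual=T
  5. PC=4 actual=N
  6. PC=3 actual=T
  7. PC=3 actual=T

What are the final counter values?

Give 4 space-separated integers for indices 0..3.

Ev 1: PC=3 idx=3 pred=N actual=N -> ctr[3]=0
Ev 2: PC=3 idx=3 pred=N actual=N -> ctr[3]=0
Ev 3: PC=3 idx=3 pred=N actual=T -> ctr[3]=1
Ev 4: PC=4 idx=0 pred=N actual=T -> ctr[0]=1
Ev 5: PC=4 idx=0 pred=N actual=N -> ctr[0]=0
Ev 6: PC=3 idx=3 pred=N actual=T -> ctr[3]=2
Ev 7: PC=3 idx=3 pred=T actual=T -> ctr[3]=3

Answer: 0 0 0 3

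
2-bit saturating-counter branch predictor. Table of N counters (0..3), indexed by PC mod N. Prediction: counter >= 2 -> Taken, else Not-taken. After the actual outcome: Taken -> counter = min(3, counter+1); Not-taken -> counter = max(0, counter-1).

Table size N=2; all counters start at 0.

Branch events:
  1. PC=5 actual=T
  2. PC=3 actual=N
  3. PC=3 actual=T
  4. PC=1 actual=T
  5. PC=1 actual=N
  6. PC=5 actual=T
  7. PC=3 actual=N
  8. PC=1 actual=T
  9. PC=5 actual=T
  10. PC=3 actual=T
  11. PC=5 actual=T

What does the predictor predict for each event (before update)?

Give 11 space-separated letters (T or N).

Answer: N N N N T N T N T T T

Derivation:
Ev 1: PC=5 idx=1 pred=N actual=T -> ctr[1]=1
Ev 2: PC=3 idx=1 pred=N actual=N -> ctr[1]=0
Ev 3: PC=3 idx=1 pred=N actual=T -> ctr[1]=1
Ev 4: PC=1 idx=1 pred=N actual=T -> ctr[1]=2
Ev 5: PC=1 idx=1 pred=T actual=N -> ctr[1]=1
Ev 6: PC=5 idx=1 pred=N actual=T -> ctr[1]=2
Ev 7: PC=3 idx=1 pred=T actual=N -> ctr[1]=1
Ev 8: PC=1 idx=1 pred=N actual=T -> ctr[1]=2
Ev 9: PC=5 idx=1 pred=T actual=T -> ctr[1]=3
Ev 10: PC=3 idx=1 pred=T actual=T -> ctr[1]=3
Ev 11: PC=5 idx=1 pred=T actual=T -> ctr[1]=3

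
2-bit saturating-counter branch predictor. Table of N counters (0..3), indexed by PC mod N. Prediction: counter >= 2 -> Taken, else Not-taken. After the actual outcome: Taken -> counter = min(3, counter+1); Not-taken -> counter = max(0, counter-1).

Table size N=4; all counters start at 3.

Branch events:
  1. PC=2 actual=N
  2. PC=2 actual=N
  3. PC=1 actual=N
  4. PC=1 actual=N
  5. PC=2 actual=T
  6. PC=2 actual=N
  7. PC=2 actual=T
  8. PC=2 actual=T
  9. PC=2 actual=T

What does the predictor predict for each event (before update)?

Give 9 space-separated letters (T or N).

Answer: T T T T N T N T T

Derivation:
Ev 1: PC=2 idx=2 pred=T actual=N -> ctr[2]=2
Ev 2: PC=2 idx=2 pred=T actual=N -> ctr[2]=1
Ev 3: PC=1 idx=1 pred=T actual=N -> ctr[1]=2
Ev 4: PC=1 idx=1 pred=T actual=N -> ctr[1]=1
Ev 5: PC=2 idx=2 pred=N actual=T -> ctr[2]=2
Ev 6: PC=2 idx=2 pred=T actual=N -> ctr[2]=1
Ev 7: PC=2 idx=2 pred=N actual=T -> ctr[2]=2
Ev 8: PC=2 idx=2 pred=T actual=T -> ctr[2]=3
Ev 9: PC=2 idx=2 pred=T actual=T -> ctr[2]=3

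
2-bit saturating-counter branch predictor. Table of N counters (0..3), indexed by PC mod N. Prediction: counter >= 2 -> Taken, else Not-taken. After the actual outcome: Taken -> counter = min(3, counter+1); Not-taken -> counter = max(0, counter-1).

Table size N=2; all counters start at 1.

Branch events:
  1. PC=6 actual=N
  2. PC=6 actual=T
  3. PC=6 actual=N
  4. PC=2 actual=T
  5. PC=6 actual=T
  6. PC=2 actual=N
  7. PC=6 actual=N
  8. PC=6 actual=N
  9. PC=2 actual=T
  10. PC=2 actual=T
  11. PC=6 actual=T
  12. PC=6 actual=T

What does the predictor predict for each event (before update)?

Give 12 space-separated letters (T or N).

Ev 1: PC=6 idx=0 pred=N actual=N -> ctr[0]=0
Ev 2: PC=6 idx=0 pred=N actual=T -> ctr[0]=1
Ev 3: PC=6 idx=0 pred=N actual=N -> ctr[0]=0
Ev 4: PC=2 idx=0 pred=N actual=T -> ctr[0]=1
Ev 5: PC=6 idx=0 pred=N actual=T -> ctr[0]=2
Ev 6: PC=2 idx=0 pred=T actual=N -> ctr[0]=1
Ev 7: PC=6 idx=0 pred=N actual=N -> ctr[0]=0
Ev 8: PC=6 idx=0 pred=N actual=N -> ctr[0]=0
Ev 9: PC=2 idx=0 pred=N actual=T -> ctr[0]=1
Ev 10: PC=2 idx=0 pred=N actual=T -> ctr[0]=2
Ev 11: PC=6 idx=0 pred=T actual=T -> ctr[0]=3
Ev 12: PC=6 idx=0 pred=T actual=T -> ctr[0]=3

Answer: N N N N N T N N N N T T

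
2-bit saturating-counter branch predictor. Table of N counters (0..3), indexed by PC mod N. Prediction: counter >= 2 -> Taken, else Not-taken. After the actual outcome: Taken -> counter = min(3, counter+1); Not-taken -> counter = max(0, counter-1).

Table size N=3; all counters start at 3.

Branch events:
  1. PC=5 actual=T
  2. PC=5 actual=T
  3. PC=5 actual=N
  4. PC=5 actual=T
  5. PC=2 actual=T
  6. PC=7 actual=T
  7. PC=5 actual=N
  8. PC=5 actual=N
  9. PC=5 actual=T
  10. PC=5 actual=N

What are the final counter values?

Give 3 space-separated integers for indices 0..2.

Answer: 3 3 1

Derivation:
Ev 1: PC=5 idx=2 pred=T actual=T -> ctr[2]=3
Ev 2: PC=5 idx=2 pred=T actual=T -> ctr[2]=3
Ev 3: PC=5 idx=2 pred=T actual=N -> ctr[2]=2
Ev 4: PC=5 idx=2 pred=T actual=T -> ctr[2]=3
Ev 5: PC=2 idx=2 pred=T actual=T -> ctr[2]=3
Ev 6: PC=7 idx=1 pred=T actual=T -> ctr[1]=3
Ev 7: PC=5 idx=2 pred=T actual=N -> ctr[2]=2
Ev 8: PC=5 idx=2 pred=T actual=N -> ctr[2]=1
Ev 9: PC=5 idx=2 pred=N actual=T -> ctr[2]=2
Ev 10: PC=5 idx=2 pred=T actual=N -> ctr[2]=1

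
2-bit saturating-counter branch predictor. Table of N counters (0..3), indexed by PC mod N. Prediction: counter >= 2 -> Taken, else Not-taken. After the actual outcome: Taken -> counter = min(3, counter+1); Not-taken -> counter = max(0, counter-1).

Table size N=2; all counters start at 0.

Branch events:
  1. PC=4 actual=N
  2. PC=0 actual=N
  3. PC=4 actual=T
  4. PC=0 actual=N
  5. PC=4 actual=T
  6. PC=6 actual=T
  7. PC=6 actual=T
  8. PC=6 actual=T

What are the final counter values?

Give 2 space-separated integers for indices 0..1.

Ev 1: PC=4 idx=0 pred=N actual=N -> ctr[0]=0
Ev 2: PC=0 idx=0 pred=N actual=N -> ctr[0]=0
Ev 3: PC=4 idx=0 pred=N actual=T -> ctr[0]=1
Ev 4: PC=0 idx=0 pred=N actual=N -> ctr[0]=0
Ev 5: PC=4 idx=0 pred=N actual=T -> ctr[0]=1
Ev 6: PC=6 idx=0 pred=N actual=T -> ctr[0]=2
Ev 7: PC=6 idx=0 pred=T actual=T -> ctr[0]=3
Ev 8: PC=6 idx=0 pred=T actual=T -> ctr[0]=3

Answer: 3 0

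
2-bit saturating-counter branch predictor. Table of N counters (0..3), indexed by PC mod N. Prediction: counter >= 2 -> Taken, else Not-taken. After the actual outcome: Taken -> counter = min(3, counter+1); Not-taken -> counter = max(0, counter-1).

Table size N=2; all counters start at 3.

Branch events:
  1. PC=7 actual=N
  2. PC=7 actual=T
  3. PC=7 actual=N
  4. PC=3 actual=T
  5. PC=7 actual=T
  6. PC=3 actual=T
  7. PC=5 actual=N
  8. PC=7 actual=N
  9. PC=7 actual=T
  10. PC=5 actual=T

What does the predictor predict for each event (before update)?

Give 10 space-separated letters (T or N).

Ev 1: PC=7 idx=1 pred=T actual=N -> ctr[1]=2
Ev 2: PC=7 idx=1 pred=T actual=T -> ctr[1]=3
Ev 3: PC=7 idx=1 pred=T actual=N -> ctr[1]=2
Ev 4: PC=3 idx=1 pred=T actual=T -> ctr[1]=3
Ev 5: PC=7 idx=1 pred=T actual=T -> ctr[1]=3
Ev 6: PC=3 idx=1 pred=T actual=T -> ctr[1]=3
Ev 7: PC=5 idx=1 pred=T actual=N -> ctr[1]=2
Ev 8: PC=7 idx=1 pred=T actual=N -> ctr[1]=1
Ev 9: PC=7 idx=1 pred=N actual=T -> ctr[1]=2
Ev 10: PC=5 idx=1 pred=T actual=T -> ctr[1]=3

Answer: T T T T T T T T N T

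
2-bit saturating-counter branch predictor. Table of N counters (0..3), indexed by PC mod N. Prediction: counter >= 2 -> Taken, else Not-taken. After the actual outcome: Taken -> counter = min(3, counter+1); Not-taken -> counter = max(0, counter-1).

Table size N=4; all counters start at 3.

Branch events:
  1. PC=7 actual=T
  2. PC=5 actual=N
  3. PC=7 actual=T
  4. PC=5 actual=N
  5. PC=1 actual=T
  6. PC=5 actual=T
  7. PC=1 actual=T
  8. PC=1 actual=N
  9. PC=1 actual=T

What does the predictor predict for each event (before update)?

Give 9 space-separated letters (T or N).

Answer: T T T T N T T T T

Derivation:
Ev 1: PC=7 idx=3 pred=T actual=T -> ctr[3]=3
Ev 2: PC=5 idx=1 pred=T actual=N -> ctr[1]=2
Ev 3: PC=7 idx=3 pred=T actual=T -> ctr[3]=3
Ev 4: PC=5 idx=1 pred=T actual=N -> ctr[1]=1
Ev 5: PC=1 idx=1 pred=N actual=T -> ctr[1]=2
Ev 6: PC=5 idx=1 pred=T actual=T -> ctr[1]=3
Ev 7: PC=1 idx=1 pred=T actual=T -> ctr[1]=3
Ev 8: PC=1 idx=1 pred=T actual=N -> ctr[1]=2
Ev 9: PC=1 idx=1 pred=T actual=T -> ctr[1]=3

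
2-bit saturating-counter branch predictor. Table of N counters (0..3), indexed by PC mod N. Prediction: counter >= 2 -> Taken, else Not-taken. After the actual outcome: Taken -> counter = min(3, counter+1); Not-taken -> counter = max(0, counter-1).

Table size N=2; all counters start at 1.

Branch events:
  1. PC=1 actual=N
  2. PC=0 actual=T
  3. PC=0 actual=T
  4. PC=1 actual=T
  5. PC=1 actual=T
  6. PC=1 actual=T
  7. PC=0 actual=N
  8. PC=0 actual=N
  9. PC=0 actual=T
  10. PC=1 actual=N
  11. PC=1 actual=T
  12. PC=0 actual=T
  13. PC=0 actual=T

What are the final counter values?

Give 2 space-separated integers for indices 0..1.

Answer: 3 3

Derivation:
Ev 1: PC=1 idx=1 pred=N actual=N -> ctr[1]=0
Ev 2: PC=0 idx=0 pred=N actual=T -> ctr[0]=2
Ev 3: PC=0 idx=0 pred=T actual=T -> ctr[0]=3
Ev 4: PC=1 idx=1 pred=N actual=T -> ctr[1]=1
Ev 5: PC=1 idx=1 pred=N actual=T -> ctr[1]=2
Ev 6: PC=1 idx=1 pred=T actual=T -> ctr[1]=3
Ev 7: PC=0 idx=0 pred=T actual=N -> ctr[0]=2
Ev 8: PC=0 idx=0 pred=T actual=N -> ctr[0]=1
Ev 9: PC=0 idx=0 pred=N actual=T -> ctr[0]=2
Ev 10: PC=1 idx=1 pred=T actual=N -> ctr[1]=2
Ev 11: PC=1 idx=1 pred=T actual=T -> ctr[1]=3
Ev 12: PC=0 idx=0 pred=T actual=T -> ctr[0]=3
Ev 13: PC=0 idx=0 pred=T actual=T -> ctr[0]=3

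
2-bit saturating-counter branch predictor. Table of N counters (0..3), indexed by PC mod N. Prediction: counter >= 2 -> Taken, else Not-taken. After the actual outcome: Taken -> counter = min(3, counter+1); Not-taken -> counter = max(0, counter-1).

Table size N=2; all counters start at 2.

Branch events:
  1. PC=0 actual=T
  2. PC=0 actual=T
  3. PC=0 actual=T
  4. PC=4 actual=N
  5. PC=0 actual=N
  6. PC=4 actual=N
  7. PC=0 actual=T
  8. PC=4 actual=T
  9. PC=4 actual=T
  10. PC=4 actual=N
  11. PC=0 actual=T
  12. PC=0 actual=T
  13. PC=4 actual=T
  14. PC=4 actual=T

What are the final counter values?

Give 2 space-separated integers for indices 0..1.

Answer: 3 2

Derivation:
Ev 1: PC=0 idx=0 pred=T actual=T -> ctr[0]=3
Ev 2: PC=0 idx=0 pred=T actual=T -> ctr[0]=3
Ev 3: PC=0 idx=0 pred=T actual=T -> ctr[0]=3
Ev 4: PC=4 idx=0 pred=T actual=N -> ctr[0]=2
Ev 5: PC=0 idx=0 pred=T actual=N -> ctr[0]=1
Ev 6: PC=4 idx=0 pred=N actual=N -> ctr[0]=0
Ev 7: PC=0 idx=0 pred=N actual=T -> ctr[0]=1
Ev 8: PC=4 idx=0 pred=N actual=T -> ctr[0]=2
Ev 9: PC=4 idx=0 pred=T actual=T -> ctr[0]=3
Ev 10: PC=4 idx=0 pred=T actual=N -> ctr[0]=2
Ev 11: PC=0 idx=0 pred=T actual=T -> ctr[0]=3
Ev 12: PC=0 idx=0 pred=T actual=T -> ctr[0]=3
Ev 13: PC=4 idx=0 pred=T actual=T -> ctr[0]=3
Ev 14: PC=4 idx=0 pred=T actual=T -> ctr[0]=3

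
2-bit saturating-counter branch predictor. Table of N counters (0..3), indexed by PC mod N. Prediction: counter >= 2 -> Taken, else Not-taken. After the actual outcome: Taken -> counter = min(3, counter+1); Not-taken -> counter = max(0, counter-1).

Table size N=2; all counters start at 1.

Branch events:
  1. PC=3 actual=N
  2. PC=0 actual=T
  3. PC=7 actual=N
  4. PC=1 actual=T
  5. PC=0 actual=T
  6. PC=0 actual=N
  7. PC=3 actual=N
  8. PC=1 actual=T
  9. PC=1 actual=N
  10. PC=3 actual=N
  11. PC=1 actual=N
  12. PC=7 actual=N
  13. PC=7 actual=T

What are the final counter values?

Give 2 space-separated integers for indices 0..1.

Ev 1: PC=3 idx=1 pred=N actual=N -> ctr[1]=0
Ev 2: PC=0 idx=0 pred=N actual=T -> ctr[0]=2
Ev 3: PC=7 idx=1 pred=N actual=N -> ctr[1]=0
Ev 4: PC=1 idx=1 pred=N actual=T -> ctr[1]=1
Ev 5: PC=0 idx=0 pred=T actual=T -> ctr[0]=3
Ev 6: PC=0 idx=0 pred=T actual=N -> ctr[0]=2
Ev 7: PC=3 idx=1 pred=N actual=N -> ctr[1]=0
Ev 8: PC=1 idx=1 pred=N actual=T -> ctr[1]=1
Ev 9: PC=1 idx=1 pred=N actual=N -> ctr[1]=0
Ev 10: PC=3 idx=1 pred=N actual=N -> ctr[1]=0
Ev 11: PC=1 idx=1 pred=N actual=N -> ctr[1]=0
Ev 12: PC=7 idx=1 pred=N actual=N -> ctr[1]=0
Ev 13: PC=7 idx=1 pred=N actual=T -> ctr[1]=1

Answer: 2 1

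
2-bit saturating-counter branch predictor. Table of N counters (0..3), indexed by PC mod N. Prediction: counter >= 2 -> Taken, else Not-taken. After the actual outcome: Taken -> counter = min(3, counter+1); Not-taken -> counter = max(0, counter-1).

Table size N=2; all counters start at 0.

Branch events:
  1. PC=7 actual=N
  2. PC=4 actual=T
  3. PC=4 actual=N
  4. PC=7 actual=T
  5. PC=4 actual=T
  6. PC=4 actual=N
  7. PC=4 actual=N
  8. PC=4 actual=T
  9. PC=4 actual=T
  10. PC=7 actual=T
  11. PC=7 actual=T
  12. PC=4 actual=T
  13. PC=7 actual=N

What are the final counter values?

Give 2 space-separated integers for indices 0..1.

Ev 1: PC=7 idx=1 pred=N actual=N -> ctr[1]=0
Ev 2: PC=4 idx=0 pred=N actual=T -> ctr[0]=1
Ev 3: PC=4 idx=0 pred=N actual=N -> ctr[0]=0
Ev 4: PC=7 idx=1 pred=N actual=T -> ctr[1]=1
Ev 5: PC=4 idx=0 pred=N actual=T -> ctr[0]=1
Ev 6: PC=4 idx=0 pred=N actual=N -> ctr[0]=0
Ev 7: PC=4 idx=0 pred=N actual=N -> ctr[0]=0
Ev 8: PC=4 idx=0 pred=N actual=T -> ctr[0]=1
Ev 9: PC=4 idx=0 pred=N actual=T -> ctr[0]=2
Ev 10: PC=7 idx=1 pred=N actual=T -> ctr[1]=2
Ev 11: PC=7 idx=1 pred=T actual=T -> ctr[1]=3
Ev 12: PC=4 idx=0 pred=T actual=T -> ctr[0]=3
Ev 13: PC=7 idx=1 pred=T actual=N -> ctr[1]=2

Answer: 3 2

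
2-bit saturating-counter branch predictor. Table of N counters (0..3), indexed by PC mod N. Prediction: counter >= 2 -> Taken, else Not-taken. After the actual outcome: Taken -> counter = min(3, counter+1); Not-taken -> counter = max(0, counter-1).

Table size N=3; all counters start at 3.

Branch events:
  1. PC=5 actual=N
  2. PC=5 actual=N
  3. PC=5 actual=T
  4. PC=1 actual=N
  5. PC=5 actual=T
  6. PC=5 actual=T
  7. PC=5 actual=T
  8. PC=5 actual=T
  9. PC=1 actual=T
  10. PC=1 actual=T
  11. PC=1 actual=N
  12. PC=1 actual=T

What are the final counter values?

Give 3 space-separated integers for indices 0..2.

Answer: 3 3 3

Derivation:
Ev 1: PC=5 idx=2 pred=T actual=N -> ctr[2]=2
Ev 2: PC=5 idx=2 pred=T actual=N -> ctr[2]=1
Ev 3: PC=5 idx=2 pred=N actual=T -> ctr[2]=2
Ev 4: PC=1 idx=1 pred=T actual=N -> ctr[1]=2
Ev 5: PC=5 idx=2 pred=T actual=T -> ctr[2]=3
Ev 6: PC=5 idx=2 pred=T actual=T -> ctr[2]=3
Ev 7: PC=5 idx=2 pred=T actual=T -> ctr[2]=3
Ev 8: PC=5 idx=2 pred=T actual=T -> ctr[2]=3
Ev 9: PC=1 idx=1 pred=T actual=T -> ctr[1]=3
Ev 10: PC=1 idx=1 pred=T actual=T -> ctr[1]=3
Ev 11: PC=1 idx=1 pred=T actual=N -> ctr[1]=2
Ev 12: PC=1 idx=1 pred=T actual=T -> ctr[1]=3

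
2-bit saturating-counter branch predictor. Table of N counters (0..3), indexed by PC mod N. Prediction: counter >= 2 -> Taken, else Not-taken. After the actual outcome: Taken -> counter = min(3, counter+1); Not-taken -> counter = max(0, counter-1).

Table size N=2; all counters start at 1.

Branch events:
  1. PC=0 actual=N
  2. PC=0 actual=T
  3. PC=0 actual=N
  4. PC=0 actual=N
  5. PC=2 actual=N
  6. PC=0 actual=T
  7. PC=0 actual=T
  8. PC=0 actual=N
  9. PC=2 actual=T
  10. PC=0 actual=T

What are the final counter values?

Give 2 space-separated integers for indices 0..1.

Answer: 3 1

Derivation:
Ev 1: PC=0 idx=0 pred=N actual=N -> ctr[0]=0
Ev 2: PC=0 idx=0 pred=N actual=T -> ctr[0]=1
Ev 3: PC=0 idx=0 pred=N actual=N -> ctr[0]=0
Ev 4: PC=0 idx=0 pred=N actual=N -> ctr[0]=0
Ev 5: PC=2 idx=0 pred=N actual=N -> ctr[0]=0
Ev 6: PC=0 idx=0 pred=N actual=T -> ctr[0]=1
Ev 7: PC=0 idx=0 pred=N actual=T -> ctr[0]=2
Ev 8: PC=0 idx=0 pred=T actual=N -> ctr[0]=1
Ev 9: PC=2 idx=0 pred=N actual=T -> ctr[0]=2
Ev 10: PC=0 idx=0 pred=T actual=T -> ctr[0]=3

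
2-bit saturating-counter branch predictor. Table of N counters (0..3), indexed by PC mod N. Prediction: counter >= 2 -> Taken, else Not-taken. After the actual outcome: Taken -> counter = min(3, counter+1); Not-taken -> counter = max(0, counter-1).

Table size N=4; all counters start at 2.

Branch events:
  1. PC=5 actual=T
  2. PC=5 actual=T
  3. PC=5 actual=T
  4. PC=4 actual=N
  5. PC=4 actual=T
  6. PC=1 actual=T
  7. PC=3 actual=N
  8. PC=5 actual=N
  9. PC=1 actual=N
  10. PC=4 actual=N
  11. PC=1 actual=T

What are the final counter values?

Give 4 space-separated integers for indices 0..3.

Ev 1: PC=5 idx=1 pred=T actual=T -> ctr[1]=3
Ev 2: PC=5 idx=1 pred=T actual=T -> ctr[1]=3
Ev 3: PC=5 idx=1 pred=T actual=T -> ctr[1]=3
Ev 4: PC=4 idx=0 pred=T actual=N -> ctr[0]=1
Ev 5: PC=4 idx=0 pred=N actual=T -> ctr[0]=2
Ev 6: PC=1 idx=1 pred=T actual=T -> ctr[1]=3
Ev 7: PC=3 idx=3 pred=T actual=N -> ctr[3]=1
Ev 8: PC=5 idx=1 pred=T actual=N -> ctr[1]=2
Ev 9: PC=1 idx=1 pred=T actual=N -> ctr[1]=1
Ev 10: PC=4 idx=0 pred=T actual=N -> ctr[0]=1
Ev 11: PC=1 idx=1 pred=N actual=T -> ctr[1]=2

Answer: 1 2 2 1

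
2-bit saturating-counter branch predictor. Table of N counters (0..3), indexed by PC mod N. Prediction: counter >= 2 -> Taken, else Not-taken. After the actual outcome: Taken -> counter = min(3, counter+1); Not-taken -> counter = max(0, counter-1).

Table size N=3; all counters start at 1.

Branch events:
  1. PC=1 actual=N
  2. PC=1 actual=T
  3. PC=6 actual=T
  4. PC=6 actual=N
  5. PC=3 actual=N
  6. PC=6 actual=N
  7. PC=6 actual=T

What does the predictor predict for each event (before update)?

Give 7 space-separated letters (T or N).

Ev 1: PC=1 idx=1 pred=N actual=N -> ctr[1]=0
Ev 2: PC=1 idx=1 pred=N actual=T -> ctr[1]=1
Ev 3: PC=6 idx=0 pred=N actual=T -> ctr[0]=2
Ev 4: PC=6 idx=0 pred=T actual=N -> ctr[0]=1
Ev 5: PC=3 idx=0 pred=N actual=N -> ctr[0]=0
Ev 6: PC=6 idx=0 pred=N actual=N -> ctr[0]=0
Ev 7: PC=6 idx=0 pred=N actual=T -> ctr[0]=1

Answer: N N N T N N N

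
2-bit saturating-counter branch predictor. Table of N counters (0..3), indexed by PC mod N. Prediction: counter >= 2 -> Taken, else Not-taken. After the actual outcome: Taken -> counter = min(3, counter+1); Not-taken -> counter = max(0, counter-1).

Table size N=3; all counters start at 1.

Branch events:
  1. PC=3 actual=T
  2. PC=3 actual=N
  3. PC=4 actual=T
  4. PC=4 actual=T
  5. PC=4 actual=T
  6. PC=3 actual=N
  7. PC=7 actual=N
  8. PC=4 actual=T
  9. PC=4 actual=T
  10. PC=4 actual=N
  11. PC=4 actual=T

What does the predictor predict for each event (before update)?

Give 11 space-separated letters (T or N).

Ev 1: PC=3 idx=0 pred=N actual=T -> ctr[0]=2
Ev 2: PC=3 idx=0 pred=T actual=N -> ctr[0]=1
Ev 3: PC=4 idx=1 pred=N actual=T -> ctr[1]=2
Ev 4: PC=4 idx=1 pred=T actual=T -> ctr[1]=3
Ev 5: PC=4 idx=1 pred=T actual=T -> ctr[1]=3
Ev 6: PC=3 idx=0 pred=N actual=N -> ctr[0]=0
Ev 7: PC=7 idx=1 pred=T actual=N -> ctr[1]=2
Ev 8: PC=4 idx=1 pred=T actual=T -> ctr[1]=3
Ev 9: PC=4 idx=1 pred=T actual=T -> ctr[1]=3
Ev 10: PC=4 idx=1 pred=T actual=N -> ctr[1]=2
Ev 11: PC=4 idx=1 pred=T actual=T -> ctr[1]=3

Answer: N T N T T N T T T T T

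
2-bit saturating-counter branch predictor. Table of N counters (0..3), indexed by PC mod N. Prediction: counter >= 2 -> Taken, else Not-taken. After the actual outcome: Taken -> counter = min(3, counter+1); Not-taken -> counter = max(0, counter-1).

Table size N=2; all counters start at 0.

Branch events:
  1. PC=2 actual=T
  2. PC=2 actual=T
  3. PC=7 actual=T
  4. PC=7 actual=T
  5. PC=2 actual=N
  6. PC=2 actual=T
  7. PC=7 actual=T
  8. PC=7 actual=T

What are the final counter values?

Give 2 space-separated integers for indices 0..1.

Ev 1: PC=2 idx=0 pred=N actual=T -> ctr[0]=1
Ev 2: PC=2 idx=0 pred=N actual=T -> ctr[0]=2
Ev 3: PC=7 idx=1 pred=N actual=T -> ctr[1]=1
Ev 4: PC=7 idx=1 pred=N actual=T -> ctr[1]=2
Ev 5: PC=2 idx=0 pred=T actual=N -> ctr[0]=1
Ev 6: PC=2 idx=0 pred=N actual=T -> ctr[0]=2
Ev 7: PC=7 idx=1 pred=T actual=T -> ctr[1]=3
Ev 8: PC=7 idx=1 pred=T actual=T -> ctr[1]=3

Answer: 2 3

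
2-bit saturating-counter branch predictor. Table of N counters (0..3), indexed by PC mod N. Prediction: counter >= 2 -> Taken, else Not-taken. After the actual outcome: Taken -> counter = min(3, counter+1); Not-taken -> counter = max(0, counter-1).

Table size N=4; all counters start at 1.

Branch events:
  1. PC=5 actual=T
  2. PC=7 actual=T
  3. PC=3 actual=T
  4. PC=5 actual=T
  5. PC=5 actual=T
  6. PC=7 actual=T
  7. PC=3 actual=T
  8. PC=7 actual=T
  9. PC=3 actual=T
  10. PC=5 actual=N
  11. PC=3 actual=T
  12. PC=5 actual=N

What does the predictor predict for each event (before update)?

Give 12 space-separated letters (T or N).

Answer: N N T T T T T T T T T T

Derivation:
Ev 1: PC=5 idx=1 pred=N actual=T -> ctr[1]=2
Ev 2: PC=7 idx=3 pred=N actual=T -> ctr[3]=2
Ev 3: PC=3 idx=3 pred=T actual=T -> ctr[3]=3
Ev 4: PC=5 idx=1 pred=T actual=T -> ctr[1]=3
Ev 5: PC=5 idx=1 pred=T actual=T -> ctr[1]=3
Ev 6: PC=7 idx=3 pred=T actual=T -> ctr[3]=3
Ev 7: PC=3 idx=3 pred=T actual=T -> ctr[3]=3
Ev 8: PC=7 idx=3 pred=T actual=T -> ctr[3]=3
Ev 9: PC=3 idx=3 pred=T actual=T -> ctr[3]=3
Ev 10: PC=5 idx=1 pred=T actual=N -> ctr[1]=2
Ev 11: PC=3 idx=3 pred=T actual=T -> ctr[3]=3
Ev 12: PC=5 idx=1 pred=T actual=N -> ctr[1]=1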